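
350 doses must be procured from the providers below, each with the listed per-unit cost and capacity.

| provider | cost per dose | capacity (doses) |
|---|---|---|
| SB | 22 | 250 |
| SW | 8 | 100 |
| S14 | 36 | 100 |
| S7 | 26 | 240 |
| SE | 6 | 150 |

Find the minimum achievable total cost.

Cheapest first:
Take 150 from SE at 6 ; need 200 more.
SW (8): use full 100 ; 100 doses to go.
SB (22): take the remaining 100 ; done.
S7, S14: unused.
Cost = 150×6 + 100×8 + 100×22 = 3900.

3900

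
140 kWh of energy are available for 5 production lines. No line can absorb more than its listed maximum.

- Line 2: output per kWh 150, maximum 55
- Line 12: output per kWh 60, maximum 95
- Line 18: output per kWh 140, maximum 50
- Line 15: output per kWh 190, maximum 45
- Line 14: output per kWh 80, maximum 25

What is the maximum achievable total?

22400

Order the production lines by output per kWh: Line 15 190 > Line 2 150 > Line 18 140 > Line 14 80 > Line 12 60.
Give Line 15 45 to hit its cap of 45 — 95 left.
Line 2: +55 to 55 (cap) — 40 left.
Only 40 left; Line 18 takes them to reach 40.
Total = 150×55 + 140×40 + 190×45 = 22400.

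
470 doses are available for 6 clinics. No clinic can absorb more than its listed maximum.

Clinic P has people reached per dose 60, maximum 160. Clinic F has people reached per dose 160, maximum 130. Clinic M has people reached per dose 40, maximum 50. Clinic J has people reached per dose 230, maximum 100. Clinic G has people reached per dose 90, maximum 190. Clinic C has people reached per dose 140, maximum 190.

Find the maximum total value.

Highest people reached per dose first: Clinic J 230 > Clinic F 160 > Clinic C 140 > Clinic G 90 > Clinic P 60 > Clinic M 40.
Clinic J: +100 to 100 (cap) — 370 left.
Clinic F: +130 to 130 (cap) — 240 left.
Give Clinic C 190 to hit its cap of 190 — 50 left.
Clinic G has room for 190 but only 50 remain, so it gets 50.
Total = 160×130 + 230×100 + 90×50 + 140×190 = 74900.

74900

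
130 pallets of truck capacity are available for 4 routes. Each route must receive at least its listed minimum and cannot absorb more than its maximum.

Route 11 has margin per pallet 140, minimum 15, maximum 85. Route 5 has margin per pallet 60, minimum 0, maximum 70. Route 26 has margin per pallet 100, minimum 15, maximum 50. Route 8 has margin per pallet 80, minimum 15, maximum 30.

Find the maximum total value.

Meeting every minimum uses 15+0+15+15 = 45 pallets, leaving 85.
Highest margin per pallet first: Route 11 140 > Route 26 100 > Route 8 80 > Route 5 60.
Route 11 takes 70 more to reach its cap of 85 ; 15 left.
Route 26: +15 (room for 35) → 30. Pool exhausted.
Total = 140×85 + 100×30 + 80×15 = 16100.

16100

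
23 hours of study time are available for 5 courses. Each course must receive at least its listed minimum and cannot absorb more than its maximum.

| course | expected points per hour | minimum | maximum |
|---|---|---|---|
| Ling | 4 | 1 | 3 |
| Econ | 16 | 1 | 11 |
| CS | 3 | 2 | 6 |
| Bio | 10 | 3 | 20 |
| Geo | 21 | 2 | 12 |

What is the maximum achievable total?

372

Meeting every minimum uses 1+1+2+3+2 = 9 hours, leaving 14.
Highest expected points per hour first: Geo 21 > Econ 16 > Bio 10 > Ling 4 > CS 3.
Give Geo 10 more to hit its cap of 12 — 4 left.
Only 4 left; Econ takes them to reach 5.
Total = 4×1 + 16×5 + 3×2 + 10×3 + 21×12 = 372.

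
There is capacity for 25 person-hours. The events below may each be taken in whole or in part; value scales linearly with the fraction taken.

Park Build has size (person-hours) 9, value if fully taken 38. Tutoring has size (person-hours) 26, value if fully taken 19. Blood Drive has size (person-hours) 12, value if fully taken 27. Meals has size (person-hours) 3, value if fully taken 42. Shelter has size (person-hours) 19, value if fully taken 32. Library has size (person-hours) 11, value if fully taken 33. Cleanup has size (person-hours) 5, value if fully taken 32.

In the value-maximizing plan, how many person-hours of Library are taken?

Best value per unit of size first: Meals 42/3≈14, Cleanup 32/5≈6.4, Park Build 38/9≈4.22, Library 33/11≈3, Blood Drive 27/12≈2.25, Shelter 32/19≈1.68, Tutoring 19/26≈0.731.
Take all of Meals (3 person-hours, value 42) — 22 person-hours left.
Cleanup: take in full, 5 person-hours for value 32 — 17 left.
Park Build: take in full, 9 person-hours for value 38 — 8 left.
Only 8 person-hours remain; take 8/11 of Library for value 33×8/11 = 24.

8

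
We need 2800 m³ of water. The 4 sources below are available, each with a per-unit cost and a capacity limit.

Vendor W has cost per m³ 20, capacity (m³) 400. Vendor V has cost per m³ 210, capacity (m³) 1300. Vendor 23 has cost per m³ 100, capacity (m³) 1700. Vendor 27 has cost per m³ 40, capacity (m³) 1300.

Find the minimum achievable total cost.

170000

Cheapest first:
Vendor W at 20: take all 400 m³ → 2400 still needed.
Take 1300 from Vendor 27 at 40 → need 1100 more.
Vendor 23 at 100: take 1100 of its 1700 → requirement met.
Vendor V: unused.
Cost = 400×20 + 1300×40 + 1100×100 = 170000.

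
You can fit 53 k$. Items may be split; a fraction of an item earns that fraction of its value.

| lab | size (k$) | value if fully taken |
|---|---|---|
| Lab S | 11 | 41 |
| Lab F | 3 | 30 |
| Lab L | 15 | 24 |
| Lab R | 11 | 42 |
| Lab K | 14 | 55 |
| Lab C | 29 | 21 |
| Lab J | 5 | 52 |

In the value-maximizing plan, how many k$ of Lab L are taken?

9

Sort by value density: Lab J 52/5≈10.4, Lab F 30/3≈10, Lab K 55/14≈3.93, Lab R 42/11≈3.82, Lab S 41/11≈3.73, Lab L 24/15≈1.6, Lab C 21/29≈0.724.
All 5 k$ of Lab J fit (value 52) — 48 remain.
Lab F: take in full, 3 k$ for value 30 — 45 left.
Take all of Lab K (14 k$, value 55) — 31 k$ left.
All 11 k$ of Lab R fit (value 42) — 20 remain.
Take all of Lab S (11 k$, value 41) — 9 k$ left.
Fill the last 9 k$ with part of Lab L: 9/15 of it earns 14.4.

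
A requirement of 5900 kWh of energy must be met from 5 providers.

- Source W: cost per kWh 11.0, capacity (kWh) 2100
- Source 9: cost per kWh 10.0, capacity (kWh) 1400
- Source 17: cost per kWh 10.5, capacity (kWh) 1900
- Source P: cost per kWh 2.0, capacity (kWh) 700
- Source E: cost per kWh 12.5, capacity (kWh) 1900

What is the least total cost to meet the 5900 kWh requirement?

Fill from the cheapest provider first.
Source P at 2.0: take all 700 kWh — 5200 still needed.
Take 1400 from Source 9 at 10.0 — need 3800 more.
Take 1900 from Source 17 at 10.5 — need 1900 more.
Source W at 11.0: take 1900 of its 2100 — requirement met.
Source E: unused.
Cost = 700×2.0 + 1400×10.0 + 1900×10.5 + 1900×11.0 = 56250.

56250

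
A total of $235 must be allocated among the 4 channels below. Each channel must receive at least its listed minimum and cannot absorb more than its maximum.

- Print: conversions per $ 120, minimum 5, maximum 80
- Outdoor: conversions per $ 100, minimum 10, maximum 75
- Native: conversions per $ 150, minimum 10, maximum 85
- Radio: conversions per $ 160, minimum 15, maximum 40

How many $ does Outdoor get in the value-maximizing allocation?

Meeting every minimum uses 5+10+10+15 = 40 $, leaving 195.
Highest conversions per $ first: Radio 160 > Native 150 > Print 120 > Outdoor 100.
Give Radio 25 more to hit its cap of 40 → 170 left.
Native takes 75 more to reach its cap of 85 → 95 left.
Print: +75 to 80 (cap) → 20 left.
Outdoor has room for 65 more but only 20 remain, so it gets 30.

30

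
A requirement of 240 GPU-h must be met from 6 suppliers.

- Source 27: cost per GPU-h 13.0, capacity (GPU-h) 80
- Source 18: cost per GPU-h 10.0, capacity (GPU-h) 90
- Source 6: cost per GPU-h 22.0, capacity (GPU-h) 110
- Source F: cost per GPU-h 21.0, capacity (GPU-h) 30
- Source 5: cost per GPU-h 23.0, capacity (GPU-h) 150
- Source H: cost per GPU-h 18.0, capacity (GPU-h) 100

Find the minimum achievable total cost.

Cheapest first:
Source 18 at 10.0: take all 90 GPU-h → 150 still needed.
Source 27 at 13.0: take all 80 GPU-h → 70 still needed.
Source H at 18.0: take 70 of its 100 → requirement met.
Source F, Source 6, Source 5: unused.
Cost = 90×10.0 + 80×13.0 + 70×18.0 = 3200.

3200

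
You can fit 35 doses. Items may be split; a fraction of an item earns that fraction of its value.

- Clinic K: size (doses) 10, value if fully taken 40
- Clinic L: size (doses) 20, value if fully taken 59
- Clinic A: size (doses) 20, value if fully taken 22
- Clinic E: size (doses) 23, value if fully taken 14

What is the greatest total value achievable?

Sort by value density: Clinic K 40/10≈4, Clinic L 59/20≈2.95, Clinic A 22/20≈1.1, Clinic E 14/23≈0.609.
Take all of Clinic K (10 doses, value 40) → 25 doses left.
Take all of Clinic L (20 doses, value 59) → 5 doses left.
Fill the last 5 doses with part of Clinic A: 5/20 of it earns 5.5.
Total value = 104.5.

104.5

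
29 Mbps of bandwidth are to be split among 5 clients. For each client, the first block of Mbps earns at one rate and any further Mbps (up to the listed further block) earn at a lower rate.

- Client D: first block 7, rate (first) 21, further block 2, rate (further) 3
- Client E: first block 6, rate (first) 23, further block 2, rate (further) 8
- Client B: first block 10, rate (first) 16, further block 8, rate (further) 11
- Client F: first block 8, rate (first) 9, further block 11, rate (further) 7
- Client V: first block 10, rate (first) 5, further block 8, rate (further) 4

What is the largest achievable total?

511

Treat each block as its own option and order by rate: Client E/T1 23 > Client D/T1 21 > Client B/T1 16 > Client B/T2 11 > Client F/T1 9 > Client E/T2 8 > Client F/T2 7 > Client V/T1 5 > Client V/T2 4 > Client D/T2 3.
Client E T1 at 23: fill all 6 — 23 left.
Client D/T1 (21): +7 — 16 left.
Client B T1 at 16: fill all 10 — 6 left.
6 remain; put them into Client B T2 at 11.
Total = 23×6 + 21×7 + 16×10 + 11×6 = 511.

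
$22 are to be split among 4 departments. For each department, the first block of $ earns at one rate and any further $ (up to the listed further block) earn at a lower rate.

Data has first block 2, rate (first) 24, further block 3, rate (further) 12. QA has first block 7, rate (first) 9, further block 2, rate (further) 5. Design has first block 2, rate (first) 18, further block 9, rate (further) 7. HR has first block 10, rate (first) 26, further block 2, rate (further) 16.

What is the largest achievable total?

439

Rank every tier by rate: HR/tier1 26 > Data/tier1 24 > Design/tier1 18 > HR/tier2 16 > Data/tier2 12 > QA/tier1 9 > Design/tier2 7 > QA/tier2 5.
HR tier1 at 26: fill all 10 → 12 left.
Data/tier1 (24): +2 → 10 left.
Fill Design tier1 block (2 at 18) → 8 left.
HR/tier2 (16): +2 → 6 left.
Data/tier2 (12): +3 → 3 left.
QA/tier1: +3 of 7 at 9; pool empty.
Total = 26×10 + 24×2 + 18×2 + 16×2 + 12×3 + 9×3 = 439.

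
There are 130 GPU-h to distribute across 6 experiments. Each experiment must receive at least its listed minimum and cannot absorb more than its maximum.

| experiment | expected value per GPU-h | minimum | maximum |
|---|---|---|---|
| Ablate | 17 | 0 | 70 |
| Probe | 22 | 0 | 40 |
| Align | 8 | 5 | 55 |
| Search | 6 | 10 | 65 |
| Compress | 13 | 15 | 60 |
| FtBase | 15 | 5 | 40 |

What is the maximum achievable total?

2185

Meeting every minimum uses 0+0+5+10+15+5 = 35 GPU-h, leaving 95.
Rank by expected value per GPU-h: Probe 22 > Ablate 17 > FtBase 15 > Compress 13 > Align 8 > Search 6.
Probe: +40 to 40 (cap) — 55 left.
Only 55 left; Ablate takes them to reach 55.
Total = 17×55 + 22×40 + 8×5 + 6×10 + 13×15 + 15×5 = 2185.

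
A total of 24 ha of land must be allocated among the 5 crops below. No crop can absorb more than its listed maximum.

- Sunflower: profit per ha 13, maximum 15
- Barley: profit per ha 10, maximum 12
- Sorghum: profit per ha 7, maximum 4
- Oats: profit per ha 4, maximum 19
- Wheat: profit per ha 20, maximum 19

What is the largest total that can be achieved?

445

Order the crops by profit per ha: Wheat 20 > Sunflower 13 > Barley 10 > Sorghum 7 > Oats 4.
Give Wheat 19 to hit its cap of 19 ; 5 left.
Only 5 left; Sunflower takes them to reach 5.
Total = 13×5 + 20×19 = 445.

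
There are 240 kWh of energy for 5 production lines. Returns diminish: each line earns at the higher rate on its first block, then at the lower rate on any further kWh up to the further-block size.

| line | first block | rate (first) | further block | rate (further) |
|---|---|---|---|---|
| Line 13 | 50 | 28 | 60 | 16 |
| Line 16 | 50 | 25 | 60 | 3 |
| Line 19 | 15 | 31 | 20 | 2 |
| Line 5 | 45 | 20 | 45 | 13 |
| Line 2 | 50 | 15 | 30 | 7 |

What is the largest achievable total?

Rank every tier by rate: Line 19/first 31 > Line 13/first 28 > Line 16/first 25 > Line 5/first 20 > Line 13/second 16 > Line 2/first 15 > Line 5/second 13 > Line 2/second 7 > Line 16/second 3 > Line 19/second 2.
Line 19/first (31): +15 → 225 left.
Line 13/first (28): +50 → 175 left.
Fill Line 16 first block (50 at 25) → 125 left.
Fill Line 5 first block (45 at 20) → 80 left.
Line 13 second at 16: fill all 60 → 20 left.
20 remain; put them into Line 2 first at 15.
Total = 31×15 + 28×50 + 25×50 + 20×45 + 16×60 + 15×20 = 5275.

5275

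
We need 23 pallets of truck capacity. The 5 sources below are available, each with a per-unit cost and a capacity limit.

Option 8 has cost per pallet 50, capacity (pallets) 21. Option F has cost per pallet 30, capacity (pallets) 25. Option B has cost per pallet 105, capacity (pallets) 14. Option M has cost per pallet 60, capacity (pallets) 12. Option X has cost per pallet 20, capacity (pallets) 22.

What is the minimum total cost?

Fill from the cheapest source first.
Take 22 from Option X at 20 → need 1 more.
Option F at 30: take 1 of its 25 → requirement met.
Option 8, Option M, Option B: unused.
Cost = 22×20 + 1×30 = 470.

470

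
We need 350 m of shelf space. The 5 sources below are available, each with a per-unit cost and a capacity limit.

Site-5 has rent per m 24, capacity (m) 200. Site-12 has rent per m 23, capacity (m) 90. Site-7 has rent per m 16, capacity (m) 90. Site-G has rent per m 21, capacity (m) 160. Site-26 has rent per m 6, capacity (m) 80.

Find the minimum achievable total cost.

5740

Fill from the cheapest source first.
Take 80 from Site-26 at 6 ; need 270 more.
Site-7 (16): use full 90 ; 180 m to go.
Site-G (21): use full 160 ; 20 m to go.
Site-12 (23): take the remaining 20 ; done.
Site-5: unused.
Cost = 80×6 + 90×16 + 160×21 + 20×23 = 5740.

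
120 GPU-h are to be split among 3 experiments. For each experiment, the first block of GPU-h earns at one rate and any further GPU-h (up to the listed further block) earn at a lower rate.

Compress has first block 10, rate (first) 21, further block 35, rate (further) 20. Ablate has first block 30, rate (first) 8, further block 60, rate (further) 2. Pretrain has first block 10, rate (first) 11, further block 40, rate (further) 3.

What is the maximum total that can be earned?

1365

Order all 6 blocks by rate: Compress/tier1 21 > Compress/tier2 20 > Pretrain/tier1 11 > Ablate/tier1 8 > Pretrain/tier2 3 > Ablate/tier2 2.
Fill Compress tier1 block (10 at 21) — 110 left.
Fill Compress tier2 block (35 at 20) — 75 left.
Fill Pretrain tier1 block (10 at 11) — 65 left.
Ablate/tier1 (8): +30 — 35 left.
Pretrain tier2 at 3: only 35 left, fill 35.
Total = 21×10 + 20×35 + 11×10 + 8×30 + 3×35 = 1365.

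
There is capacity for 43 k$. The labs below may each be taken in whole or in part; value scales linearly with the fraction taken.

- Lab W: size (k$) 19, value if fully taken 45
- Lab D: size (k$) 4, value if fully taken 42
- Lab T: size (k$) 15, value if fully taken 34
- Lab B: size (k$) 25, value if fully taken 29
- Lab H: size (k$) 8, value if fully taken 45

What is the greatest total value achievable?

159.2

Best value per unit of size first: Lab D 42/4≈10.5, Lab H 45/8≈5.62, Lab W 45/19≈2.37, Lab T 34/15≈2.27, Lab B 29/25≈1.16.
All 4 k$ of Lab D fit (value 42) — 39 remain.
Take all of Lab H (8 k$, value 45) — 31 k$ left.
All 19 k$ of Lab W fit (value 45) — 12 remain.
Only 12 k$ remain; take 12/15 of Lab T for value 34×12/15 = 27.2.
Total value = 159.2.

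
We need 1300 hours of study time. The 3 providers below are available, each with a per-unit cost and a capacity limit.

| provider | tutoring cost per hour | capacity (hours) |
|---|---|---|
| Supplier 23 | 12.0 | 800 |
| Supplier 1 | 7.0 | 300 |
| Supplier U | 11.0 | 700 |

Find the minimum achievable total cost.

Cheapest first:
Take 300 from Supplier 1 at 7.0 → need 1000 more.
Supplier U at 11.0: take all 700 hours → 300 still needed.
Take 300 from Supplier 23 at 12.0 to finish.
Cost = 300×7.0 + 700×11.0 + 300×12.0 = 13400.

13400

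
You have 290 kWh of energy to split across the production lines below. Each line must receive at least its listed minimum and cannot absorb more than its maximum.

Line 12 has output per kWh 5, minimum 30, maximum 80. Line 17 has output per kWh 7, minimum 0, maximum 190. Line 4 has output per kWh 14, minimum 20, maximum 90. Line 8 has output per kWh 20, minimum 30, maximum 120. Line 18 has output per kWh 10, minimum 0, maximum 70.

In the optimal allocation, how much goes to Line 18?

50

Meeting every minimum uses 30+0+20+30+0 = 80 kWh, leaving 210.
Order the production lines by output per kWh: Line 8 20 > Line 4 14 > Line 18 10 > Line 17 7 > Line 12 5.
Line 8 takes 90 more to reach its cap of 120 → 120 left.
Line 4: +70 to 90 (cap) → 50 left.
Line 18: +50 (room for 70) → 50. Pool exhausted.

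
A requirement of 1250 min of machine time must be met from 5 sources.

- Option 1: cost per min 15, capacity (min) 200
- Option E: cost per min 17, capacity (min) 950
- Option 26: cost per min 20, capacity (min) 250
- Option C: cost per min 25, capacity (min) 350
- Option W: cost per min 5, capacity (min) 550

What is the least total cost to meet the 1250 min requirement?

Cheapest first:
Take 550 from Option W at 5 ; need 700 more.
Option 1 at 15: take all 200 min ; 500 still needed.
Take 500 from Option E at 17 to finish.
Option 26, Option C: unused.
Cost = 550×5 + 200×15 + 500×17 = 14250.

14250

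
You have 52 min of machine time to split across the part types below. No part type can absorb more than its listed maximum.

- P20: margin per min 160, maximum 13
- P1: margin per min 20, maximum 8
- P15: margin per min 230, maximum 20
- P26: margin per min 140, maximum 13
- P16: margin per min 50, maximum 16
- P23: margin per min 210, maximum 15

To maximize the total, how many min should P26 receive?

Highest margin per min first: P15 230 > P23 210 > P20 160 > P26 140 > P16 50 > P1 20.
P15 takes 20 to reach its cap of 20 — 32 left.
Give P23 15 to hit its cap of 15 — 17 left.
P20: +13 to 13 (cap) — 4 left.
P26 has room for 13 but only 4 remain, so it gets 4.

4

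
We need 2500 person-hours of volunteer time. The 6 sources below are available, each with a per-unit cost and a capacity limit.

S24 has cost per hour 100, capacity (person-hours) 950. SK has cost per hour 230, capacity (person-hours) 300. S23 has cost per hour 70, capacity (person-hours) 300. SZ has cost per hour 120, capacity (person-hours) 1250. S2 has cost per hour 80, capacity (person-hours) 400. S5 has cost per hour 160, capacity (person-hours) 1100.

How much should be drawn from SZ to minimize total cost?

850

Fill from the cheapest source first.
S23 at 70: take all 300 person-hours ; 2200 still needed.
S2 at 80: take all 400 person-hours ; 1800 still needed.
S24 (100): use full 950 ; 850 person-hours to go.
SZ (120): take the remaining 850 ; done.
S5, SK: unused.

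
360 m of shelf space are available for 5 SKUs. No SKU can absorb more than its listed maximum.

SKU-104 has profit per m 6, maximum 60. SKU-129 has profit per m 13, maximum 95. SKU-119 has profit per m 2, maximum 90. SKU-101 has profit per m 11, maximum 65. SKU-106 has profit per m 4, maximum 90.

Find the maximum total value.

Order the SKUs by profit per m: SKU-129 13 > SKU-101 11 > SKU-104 6 > SKU-106 4 > SKU-119 2.
SKU-129 takes 95 to reach its cap of 95 → 265 left.
SKU-101: +65 to 65 (cap) → 200 left.
SKU-104 takes 60 to reach its cap of 60 → 140 left.
SKU-106 takes 90 to reach its cap of 90 → 50 left.
SKU-119 has room for 90 but only 50 remain, so it gets 50.
Total = 6×60 + 13×95 + 2×50 + 11×65 + 4×90 = 2770.

2770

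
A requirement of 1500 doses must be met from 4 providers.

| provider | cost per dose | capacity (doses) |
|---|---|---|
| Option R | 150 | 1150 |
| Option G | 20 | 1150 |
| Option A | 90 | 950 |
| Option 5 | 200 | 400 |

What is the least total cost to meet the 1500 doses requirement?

54500

Fill from the cheapest provider first.
Take 1150 from Option G at 20 → need 350 more.
Option A at 90: take 350 of its 950 → requirement met.
Option R, Option 5: unused.
Cost = 1150×20 + 350×90 = 54500.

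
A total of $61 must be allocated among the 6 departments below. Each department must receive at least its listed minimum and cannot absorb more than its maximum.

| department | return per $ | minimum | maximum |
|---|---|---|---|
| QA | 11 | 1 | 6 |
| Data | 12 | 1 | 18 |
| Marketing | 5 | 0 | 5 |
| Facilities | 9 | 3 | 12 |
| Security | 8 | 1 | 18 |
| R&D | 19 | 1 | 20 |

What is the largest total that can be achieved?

810

Meeting every minimum uses 1+1+0+3+1+1 = 7 $, leaving 54.
Highest return per $ first: R&D 19 > Data 12 > QA 11 > Facilities 9 > Security 8 > Marketing 5.
R&D takes 19 more to reach its cap of 20 — 35 left.
Give Data 17 more to hit its cap of 18 — 18 left.
QA takes 5 more to reach its cap of 6 — 13 left.
Give Facilities 9 more to hit its cap of 12 — 4 left.
Security: +4 (room for 17) → 5. Pool exhausted.
Total = 11×6 + 12×18 + 9×12 + 8×5 + 19×20 = 810.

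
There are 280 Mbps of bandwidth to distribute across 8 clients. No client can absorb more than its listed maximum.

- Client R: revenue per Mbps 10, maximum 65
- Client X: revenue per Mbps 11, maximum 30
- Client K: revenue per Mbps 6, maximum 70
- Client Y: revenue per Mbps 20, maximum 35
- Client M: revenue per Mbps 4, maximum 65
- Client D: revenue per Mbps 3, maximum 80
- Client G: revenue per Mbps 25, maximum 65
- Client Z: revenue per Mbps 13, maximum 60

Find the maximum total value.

4235

Highest revenue per Mbps first: Client G 25 > Client Y 20 > Client Z 13 > Client X 11 > Client R 10 > Client K 6 > Client M 4 > Client D 3.
Client G takes 65 to reach its cap of 65 — 215 left.
Client Y takes 35 to reach its cap of 35 — 180 left.
Client Z takes 60 to reach its cap of 60 — 120 left.
Give Client X 30 to hit its cap of 30 — 90 left.
Give Client R 65 to hit its cap of 65 — 25 left.
Only 25 left; Client K takes them to reach 25.
Total = 10×65 + 11×30 + 6×25 + 20×35 + 25×65 + 13×60 = 4235.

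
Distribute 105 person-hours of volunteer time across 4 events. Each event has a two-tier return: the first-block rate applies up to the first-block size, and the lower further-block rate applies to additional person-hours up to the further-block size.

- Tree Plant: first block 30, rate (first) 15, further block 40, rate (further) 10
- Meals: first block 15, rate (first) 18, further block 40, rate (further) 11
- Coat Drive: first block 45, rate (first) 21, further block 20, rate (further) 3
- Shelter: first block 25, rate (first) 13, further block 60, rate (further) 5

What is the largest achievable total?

1860

Rank every tier by rate: Coat Drive/first 21 > Meals/first 18 > Tree Plant/first 15 > Shelter/first 13 > Meals/second 11 > Tree Plant/second 10 > Shelter/second 5 > Coat Drive/second 3.
Coat Drive first at 21: fill all 45 ; 60 left.
Meals first at 18: fill all 15 ; 45 left.
Fill Tree Plant first block (30 at 15) ; 15 left.
Shelter first at 13: only 15 left, fill 15.
Total = 21×45 + 18×15 + 15×30 + 13×15 = 1860.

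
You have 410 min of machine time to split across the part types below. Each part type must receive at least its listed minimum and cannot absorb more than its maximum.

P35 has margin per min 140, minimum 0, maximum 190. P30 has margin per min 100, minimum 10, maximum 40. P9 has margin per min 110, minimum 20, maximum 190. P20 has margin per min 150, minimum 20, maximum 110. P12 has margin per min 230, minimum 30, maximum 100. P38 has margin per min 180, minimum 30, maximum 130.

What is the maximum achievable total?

Meeting every minimum uses 0+10+20+20+30+30 = 110 min, leaving 300.
Order the part types by margin per min: P12 230 > P38 180 > P20 150 > P35 140 > P9 110 > P30 100.
Give P12 70 more to hit its cap of 100 — 230 left.
P38: +100 to 130 (cap) — 130 left.
P20 takes 90 more to reach its cap of 110 — 40 left.
P35 has room for 190 more but only 40 remain, so it gets 40.
Total = 140×40 + 100×10 + 110×20 + 150×110 + 230×100 + 180×130 = 71700.

71700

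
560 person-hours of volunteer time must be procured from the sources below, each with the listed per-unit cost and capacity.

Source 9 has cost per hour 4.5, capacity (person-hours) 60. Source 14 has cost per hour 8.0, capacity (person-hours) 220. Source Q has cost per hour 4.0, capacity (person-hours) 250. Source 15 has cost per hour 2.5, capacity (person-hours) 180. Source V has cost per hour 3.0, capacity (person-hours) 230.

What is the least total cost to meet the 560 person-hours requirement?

1740

Use sources in increasing cost order.
Source 15 (2.5): use full 180 — 380 person-hours to go.
Source V (3.0): use full 230 — 150 person-hours to go.
Source Q at 4.0: take 150 of its 250 — requirement met.
Source 9, Source 14: unused.
Cost = 180×2.5 + 230×3.0 + 150×4.0 = 1740.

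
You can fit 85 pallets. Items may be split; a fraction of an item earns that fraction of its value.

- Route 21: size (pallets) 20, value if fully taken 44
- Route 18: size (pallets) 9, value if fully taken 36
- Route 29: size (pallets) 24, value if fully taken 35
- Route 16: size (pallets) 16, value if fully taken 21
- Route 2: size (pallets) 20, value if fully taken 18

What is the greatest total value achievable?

150.4

Best value per unit of size first: Route 18 36/9≈4, Route 21 44/20≈2.2, Route 29 35/24≈1.46, Route 16 21/16≈1.31, Route 2 18/20≈0.9.
Take all of Route 18 (9 pallets, value 36) → 76 pallets left.
Route 21: take in full, 20 pallets for value 44 → 56 left.
Take all of Route 29 (24 pallets, value 35) → 32 pallets left.
Take all of Route 16 (16 pallets, value 21) → 16 pallets left.
Fill the last 16 pallets with part of Route 2: 16/20 of it earns 14.4.
Total value = 150.4.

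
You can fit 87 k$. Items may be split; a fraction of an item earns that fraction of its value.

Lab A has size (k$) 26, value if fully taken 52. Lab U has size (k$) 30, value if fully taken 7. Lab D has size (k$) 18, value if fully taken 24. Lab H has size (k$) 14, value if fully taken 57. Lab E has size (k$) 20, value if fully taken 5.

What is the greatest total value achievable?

Best value per unit of size first: Lab H 57/14≈4.07, Lab A 52/26≈2, Lab D 24/18≈1.33, Lab E 5/20≈0.25, Lab U 7/30≈0.233.
Lab H: take in full, 14 k$ for value 57 → 73 left.
Take all of Lab A (26 k$, value 52) → 47 k$ left.
All 18 k$ of Lab D fit (value 24) → 29 remain.
Take all of Lab E (20 k$, value 5) → 9 k$ left.
Fill the last 9 k$ with part of Lab U: 9/30 of it earns 2.1.
Total value = 140.1.

140.1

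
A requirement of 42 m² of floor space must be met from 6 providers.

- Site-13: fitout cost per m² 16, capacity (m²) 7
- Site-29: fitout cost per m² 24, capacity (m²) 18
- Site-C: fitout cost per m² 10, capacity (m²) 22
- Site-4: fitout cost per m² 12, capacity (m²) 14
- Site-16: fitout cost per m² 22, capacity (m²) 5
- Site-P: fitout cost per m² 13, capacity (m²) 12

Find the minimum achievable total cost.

466

Use providers in increasing cost order.
Site-C (10): use full 22 → 20 m² to go.
Site-4 (12): use full 14 → 6 m² to go.
Take 6 from Site-P at 13 to finish.
Site-13, Site-16, Site-29: unused.
Cost = 22×10 + 14×12 + 6×13 = 466.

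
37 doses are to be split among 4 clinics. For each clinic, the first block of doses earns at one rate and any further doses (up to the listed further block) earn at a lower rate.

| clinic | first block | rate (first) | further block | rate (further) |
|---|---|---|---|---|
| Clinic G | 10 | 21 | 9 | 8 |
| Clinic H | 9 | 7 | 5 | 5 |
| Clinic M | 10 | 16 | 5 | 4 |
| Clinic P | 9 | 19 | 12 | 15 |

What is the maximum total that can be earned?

Treat each block as its own option and order by rate: Clinic G/tier1 21 > Clinic P/tier1 19 > Clinic M/tier1 16 > Clinic P/tier2 15 > Clinic G/tier2 8 > Clinic H/tier1 7 > Clinic H/tier2 5 > Clinic M/tier2 4.
Clinic G/tier1 (21): +10 ; 27 left.
Fill Clinic P tier1 block (9 at 19) ; 18 left.
Clinic M/tier1 (16): +10 ; 8 left.
Clinic P tier2 at 15: only 8 left, fill 8.
Total = 21×10 + 19×9 + 16×10 + 15×8 = 661.

661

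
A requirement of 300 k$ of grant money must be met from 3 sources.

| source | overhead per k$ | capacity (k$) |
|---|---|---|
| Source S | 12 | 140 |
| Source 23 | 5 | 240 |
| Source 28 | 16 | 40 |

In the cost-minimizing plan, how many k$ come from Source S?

60

Cheapest first:
Source 23 at 5: take all 240 k$ → 60 still needed.
Source S (12): take the remaining 60 → done.
Source 28: unused.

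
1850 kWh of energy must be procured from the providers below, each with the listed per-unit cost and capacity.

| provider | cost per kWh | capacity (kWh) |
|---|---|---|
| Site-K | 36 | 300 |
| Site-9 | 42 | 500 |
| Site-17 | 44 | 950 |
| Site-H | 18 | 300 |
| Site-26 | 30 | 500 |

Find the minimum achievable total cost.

63200

Fill from the cheapest provider first.
Site-H at 18: take all 300 kWh ; 1550 still needed.
Take 500 from Site-26 at 30 ; need 1050 more.
Take 300 from Site-K at 36 ; need 750 more.
Take 500 from Site-9 at 42 ; need 250 more.
Site-17 at 44: take 250 of its 950 ; requirement met.
Cost = 300×18 + 500×30 + 300×36 + 500×42 + 250×44 = 63200.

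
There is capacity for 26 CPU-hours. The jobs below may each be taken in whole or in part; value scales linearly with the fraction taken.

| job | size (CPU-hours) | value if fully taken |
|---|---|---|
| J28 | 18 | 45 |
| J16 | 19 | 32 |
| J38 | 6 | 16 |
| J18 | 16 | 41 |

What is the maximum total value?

67

Rank by value-to-size ratio: J38 16/6≈2.67, J18 41/16≈2.56, J28 45/18≈2.5, J16 32/19≈1.68.
All 6 CPU-hours of J38 fit (value 16) → 20 remain.
All 16 CPU-hours of J18 fit (value 41) → 4 remain.
4 CPU-hours left: a 4/18 share of J28 gives 45×4/18 = 10.
Total value = 67.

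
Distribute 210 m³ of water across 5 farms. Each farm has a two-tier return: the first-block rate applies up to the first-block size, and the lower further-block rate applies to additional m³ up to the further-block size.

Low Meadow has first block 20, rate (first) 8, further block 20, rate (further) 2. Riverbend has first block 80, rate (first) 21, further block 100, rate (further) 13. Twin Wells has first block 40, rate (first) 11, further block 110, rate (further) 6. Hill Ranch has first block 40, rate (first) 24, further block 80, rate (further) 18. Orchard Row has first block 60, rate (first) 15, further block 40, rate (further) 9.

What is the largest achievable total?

4230

Treat each block as its own option and order by rate: Hill Ranch/T1 24 > Riverbend/T1 21 > Hill Ranch/T2 18 > Orchard Row/T1 15 > Riverbend/T2 13 > Twin Wells/T1 11 > Orchard Row/T2 9 > Low Meadow/T1 8 > Twin Wells/T2 6 > Low Meadow/T2 2.
Fill Hill Ranch T1 block (40 at 24) → 170 left.
Fill Riverbend T1 block (80 at 21) → 90 left.
Hill Ranch T2 at 18: fill all 80 → 10 left.
10 remain; put them into Orchard Row T1 at 15.
Total = 24×40 + 21×80 + 18×80 + 15×10 = 4230.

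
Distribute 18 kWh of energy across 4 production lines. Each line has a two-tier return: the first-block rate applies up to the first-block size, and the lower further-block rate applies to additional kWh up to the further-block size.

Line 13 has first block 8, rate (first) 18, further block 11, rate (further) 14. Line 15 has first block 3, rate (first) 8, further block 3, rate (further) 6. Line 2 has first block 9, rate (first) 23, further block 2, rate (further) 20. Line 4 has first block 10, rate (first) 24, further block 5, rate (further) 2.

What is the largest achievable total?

424

Treat each block as its own option and order by rate: Line 4/T1 24 > Line 2/T1 23 > Line 2/T2 20 > Line 13/T1 18 > Line 13/T2 14 > Line 15/T1 8 > Line 15/T2 6 > Line 4/T2 2.
Line 4 T1 at 24: fill all 10 — 8 left.
Line 2 T1 at 23: only 8 left, fill 8.
Total = 24×10 + 23×8 = 424.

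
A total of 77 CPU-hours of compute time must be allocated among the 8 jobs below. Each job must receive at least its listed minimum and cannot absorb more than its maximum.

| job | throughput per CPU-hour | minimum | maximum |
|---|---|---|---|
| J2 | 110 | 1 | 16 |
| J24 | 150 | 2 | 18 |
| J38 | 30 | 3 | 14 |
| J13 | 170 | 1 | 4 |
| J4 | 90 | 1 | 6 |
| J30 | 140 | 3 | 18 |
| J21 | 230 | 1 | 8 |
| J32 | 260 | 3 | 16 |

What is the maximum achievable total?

Meeting every minimum uses 1+2+3+1+1+3+1+3 = 15 CPU-hours, leaving 62.
Highest throughput per CPU-hour first: J32 260 > J21 230 > J13 170 > J24 150 > J30 140 > J2 110 > J4 90 > J38 30.
Give J32 13 more to hit its cap of 16 → 49 left.
J21 takes 7 more to reach its cap of 8 → 42 left.
Give J13 3 more to hit its cap of 4 → 39 left.
J24: +16 to 18 (cap) → 23 left.
J30 takes 15 more to reach its cap of 18 → 8 left.
Only 8 left; J2 takes them to reach 9.
Total = 110×9 + 150×18 + 30×3 + 170×4 + 90×1 + 140×18 + 230×8 + 260×16 = 13070.

13070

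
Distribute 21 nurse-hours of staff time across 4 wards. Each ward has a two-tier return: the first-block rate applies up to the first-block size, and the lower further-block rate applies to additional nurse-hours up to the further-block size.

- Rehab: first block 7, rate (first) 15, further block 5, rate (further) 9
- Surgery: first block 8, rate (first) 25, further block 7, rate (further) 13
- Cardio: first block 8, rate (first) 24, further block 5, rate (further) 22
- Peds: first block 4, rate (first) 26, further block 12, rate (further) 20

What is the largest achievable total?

518

Rank every tier by rate: Peds/first 26 > Surgery/first 25 > Cardio/first 24 > Cardio/second 22 > Peds/second 20 > Rehab/first 15 > Surgery/second 13 > Rehab/second 9.
Peds first at 26: fill all 4 → 17 left.
Surgery/first (25): +8 → 9 left.
Cardio/first (24): +8 → 1 left.
1 remain; put them into Cardio second at 22.
Total = 26×4 + 25×8 + 24×8 + 22×1 = 518.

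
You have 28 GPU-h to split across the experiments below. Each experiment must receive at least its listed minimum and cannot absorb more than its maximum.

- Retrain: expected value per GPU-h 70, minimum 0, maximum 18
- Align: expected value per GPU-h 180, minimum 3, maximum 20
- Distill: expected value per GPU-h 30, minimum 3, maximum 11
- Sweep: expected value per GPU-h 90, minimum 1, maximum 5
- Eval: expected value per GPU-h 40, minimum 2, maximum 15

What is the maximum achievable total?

Meeting every minimum uses 0+3+3+1+2 = 9 GPU-h, leaving 19.
Rank by expected value per GPU-h: Align 180 > Sweep 90 > Retrain 70 > Eval 40 > Distill 30.
Align: +17 to 20 (cap) → 2 left.
Sweep: +2 (room for 4) → 3. Pool exhausted.
Total = 180×20 + 30×3 + 90×3 + 40×2 = 4040.

4040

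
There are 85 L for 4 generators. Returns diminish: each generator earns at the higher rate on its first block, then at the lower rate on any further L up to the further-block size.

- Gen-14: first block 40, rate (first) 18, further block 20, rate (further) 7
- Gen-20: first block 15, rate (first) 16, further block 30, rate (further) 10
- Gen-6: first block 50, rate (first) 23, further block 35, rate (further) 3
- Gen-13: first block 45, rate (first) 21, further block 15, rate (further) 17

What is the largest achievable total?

1885

Treat each block as its own option and order by rate: Gen-6/tier1 23 > Gen-13/tier1 21 > Gen-14/tier1 18 > Gen-13/tier2 17 > Gen-20/tier1 16 > Gen-20/tier2 10 > Gen-14/tier2 7 > Gen-6/tier2 3.
Fill Gen-6 tier1 block (50 at 23) ; 35 left.
Gen-13/tier1: +35 of 45 at 21; pool empty.
Total = 23×50 + 21×35 = 1885.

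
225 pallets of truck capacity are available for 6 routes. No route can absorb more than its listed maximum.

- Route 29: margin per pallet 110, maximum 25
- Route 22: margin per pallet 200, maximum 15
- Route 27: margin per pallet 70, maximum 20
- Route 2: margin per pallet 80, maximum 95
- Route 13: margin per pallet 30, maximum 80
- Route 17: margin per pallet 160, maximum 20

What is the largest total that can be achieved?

Highest margin per pallet first: Route 22 200 > Route 17 160 > Route 29 110 > Route 2 80 > Route 27 70 > Route 13 30.
Route 22 takes 15 to reach its cap of 15 ; 210 left.
Route 17 takes 20 to reach its cap of 20 ; 190 left.
Give Route 29 25 to hit its cap of 25 ; 165 left.
Route 2: +95 to 95 (cap) ; 70 left.
Give Route 27 20 to hit its cap of 20 ; 50 left.
Route 13 has room for 80 but only 50 remain, so it gets 50.
Total = 110×25 + 200×15 + 70×20 + 80×95 + 30×50 + 160×20 = 19450.

19450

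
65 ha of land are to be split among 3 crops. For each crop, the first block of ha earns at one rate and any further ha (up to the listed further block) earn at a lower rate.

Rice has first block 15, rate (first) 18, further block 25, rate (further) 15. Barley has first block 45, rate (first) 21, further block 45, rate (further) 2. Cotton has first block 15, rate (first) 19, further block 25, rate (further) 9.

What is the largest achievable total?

Order all 6 blocks by rate: Barley/T1 21 > Cotton/T1 19 > Rice/T1 18 > Rice/T2 15 > Cotton/T2 9 > Barley/T2 2.
Fill Barley T1 block (45 at 21) ; 20 left.
Fill Cotton T1 block (15 at 19) ; 5 left.
Rice/T1: +5 of 15 at 18; pool empty.
Total = 21×45 + 19×15 + 18×5 = 1320.

1320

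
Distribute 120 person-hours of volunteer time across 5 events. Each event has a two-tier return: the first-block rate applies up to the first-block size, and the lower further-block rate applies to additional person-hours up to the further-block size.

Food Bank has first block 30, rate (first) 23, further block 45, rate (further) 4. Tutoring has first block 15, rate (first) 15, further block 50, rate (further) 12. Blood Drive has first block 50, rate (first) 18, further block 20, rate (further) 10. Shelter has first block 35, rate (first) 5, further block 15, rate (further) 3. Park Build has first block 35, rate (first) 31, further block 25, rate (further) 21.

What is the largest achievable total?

Rank every tier by rate: Park Build/T1 31 > Food Bank/T1 23 > Park Build/T2 21 > Blood Drive/T1 18 > Tutoring/T1 15 > Tutoring/T2 12 > Blood Drive/T2 10 > Shelter/T1 5 > Food Bank/T2 4 > Shelter/T2 3.
Park Build T1 at 31: fill all 35 — 85 left.
Fill Food Bank T1 block (30 at 23) — 55 left.
Park Build T2 at 21: fill all 25 — 30 left.
Blood Drive T1 at 18: only 30 left, fill 30.
Total = 31×35 + 23×30 + 21×25 + 18×30 = 2840.

2840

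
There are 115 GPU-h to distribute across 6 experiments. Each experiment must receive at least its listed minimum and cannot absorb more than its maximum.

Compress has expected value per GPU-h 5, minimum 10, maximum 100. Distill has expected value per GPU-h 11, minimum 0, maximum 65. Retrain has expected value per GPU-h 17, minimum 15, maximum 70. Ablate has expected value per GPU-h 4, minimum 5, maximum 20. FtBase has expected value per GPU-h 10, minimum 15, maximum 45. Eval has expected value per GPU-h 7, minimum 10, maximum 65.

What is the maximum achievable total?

Meeting every minimum uses 10+0+15+5+15+10 = 55 GPU-h, leaving 60.
Highest expected value per GPU-h first: Retrain 17 > Distill 11 > FtBase 10 > Eval 7 > Compress 5 > Ablate 4.
Give Retrain 55 more to hit its cap of 70 — 5 left.
Distill has room for 65 more but only 5 remain, so it gets 5.
Total = 5×10 + 11×5 + 17×70 + 4×5 + 10×15 + 7×10 = 1535.

1535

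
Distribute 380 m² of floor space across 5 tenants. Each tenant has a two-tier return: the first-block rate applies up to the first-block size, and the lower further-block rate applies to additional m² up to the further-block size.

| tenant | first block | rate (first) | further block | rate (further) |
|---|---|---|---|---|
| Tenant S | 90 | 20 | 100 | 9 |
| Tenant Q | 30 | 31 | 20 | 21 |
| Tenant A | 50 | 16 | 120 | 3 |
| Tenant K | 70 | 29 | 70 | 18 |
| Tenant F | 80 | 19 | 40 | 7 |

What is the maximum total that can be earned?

8280

Order all 10 blocks by rate: Tenant Q/first 31 > Tenant K/first 29 > Tenant Q/second 21 > Tenant S/first 20 > Tenant F/first 19 > Tenant K/second 18 > Tenant A/first 16 > Tenant S/second 9 > Tenant F/second 7 > Tenant A/second 3.
Tenant Q first at 31: fill all 30 → 350 left.
Tenant K/first (29): +70 → 280 left.
Tenant Q second at 21: fill all 20 → 260 left.
Fill Tenant S first block (90 at 20) → 170 left.
Tenant F/first (19): +80 → 90 left.
Fill Tenant K second block (70 at 18) → 20 left.
20 remain; put them into Tenant A first at 16.
Total = 31×30 + 29×70 + 21×20 + 20×90 + 19×80 + 18×70 + 16×20 = 8280.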